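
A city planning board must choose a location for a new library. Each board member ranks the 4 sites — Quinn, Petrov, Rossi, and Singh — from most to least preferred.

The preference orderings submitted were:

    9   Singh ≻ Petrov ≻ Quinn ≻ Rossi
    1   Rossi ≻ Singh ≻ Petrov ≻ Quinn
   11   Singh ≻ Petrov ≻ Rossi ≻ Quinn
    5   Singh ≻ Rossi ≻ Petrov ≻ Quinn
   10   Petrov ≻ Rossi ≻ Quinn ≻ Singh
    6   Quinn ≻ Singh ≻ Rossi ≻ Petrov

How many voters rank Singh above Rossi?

31

Ballots ranking Singh above Rossi: 9+11+5+6 = 31.
Ballots ranking Rossi above Singh: 1+10 = 11.
So 31 of 42 voters prefer Singh to Rossi.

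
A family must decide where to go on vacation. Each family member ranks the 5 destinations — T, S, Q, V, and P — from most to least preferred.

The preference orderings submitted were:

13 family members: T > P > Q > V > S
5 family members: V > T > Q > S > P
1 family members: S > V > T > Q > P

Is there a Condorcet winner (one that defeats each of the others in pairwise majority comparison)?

Yes

Head-to-head results (19 voters total):
T vs S: T wins 18–1.
T vs Q: T wins 19–0.
T vs V: T wins 13–6.
T vs P: T wins 19–0.
S vs Q: Q wins 18–1.
S vs V: V wins 18–1.
S vs P: P wins 13–6.
Q vs V: Q wins 13–6.
Q vs P: P wins 13–6.
V vs P: P wins 13–6.
T beats each rival — S (18–1), Q (19–0), V (13–6), P (19–0) — so T is the Condorcet winner.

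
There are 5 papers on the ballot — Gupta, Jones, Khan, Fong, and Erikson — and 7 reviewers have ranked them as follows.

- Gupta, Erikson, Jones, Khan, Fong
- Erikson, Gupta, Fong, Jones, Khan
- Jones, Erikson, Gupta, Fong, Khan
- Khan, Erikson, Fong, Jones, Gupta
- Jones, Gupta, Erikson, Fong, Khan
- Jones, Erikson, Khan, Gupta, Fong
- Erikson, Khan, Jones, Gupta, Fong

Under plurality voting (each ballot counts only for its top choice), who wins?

Jones

First-place vote totals:
  Gupta: 1
  Jones: 3
  Khan: 1
  Fong: 0
  Erikson: 2
Jones has the most first-place votes.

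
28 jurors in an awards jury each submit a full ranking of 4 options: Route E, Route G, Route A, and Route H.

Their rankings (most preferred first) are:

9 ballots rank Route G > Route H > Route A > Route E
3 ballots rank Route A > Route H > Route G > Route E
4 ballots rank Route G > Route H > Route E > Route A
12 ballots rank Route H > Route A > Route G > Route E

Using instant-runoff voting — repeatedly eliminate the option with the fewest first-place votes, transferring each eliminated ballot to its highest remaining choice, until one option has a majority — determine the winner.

Route H

Round 1: Route G 13, Route H 12, Route A 3, Route E 0. Route E has the fewest and is eliminated.
Round 2: Route G 13, Route H 12, Route A 3. Route A has the fewest and is eliminated.
Round 3: Route H 15, Route G 13. Route H has a majority.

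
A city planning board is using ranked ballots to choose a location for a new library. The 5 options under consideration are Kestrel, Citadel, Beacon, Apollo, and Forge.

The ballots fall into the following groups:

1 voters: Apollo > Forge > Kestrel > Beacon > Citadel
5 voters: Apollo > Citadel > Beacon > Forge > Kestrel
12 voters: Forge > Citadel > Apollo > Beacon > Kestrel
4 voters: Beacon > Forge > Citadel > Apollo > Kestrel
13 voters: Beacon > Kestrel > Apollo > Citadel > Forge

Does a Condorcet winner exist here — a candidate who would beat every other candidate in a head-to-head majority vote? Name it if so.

Apollo

Head-to-head results (35 voters total):
Kestrel vs Citadel: Citadel wins 21–14.
Kestrel vs Beacon: Beacon wins 34–1.
Kestrel vs Apollo: Apollo wins 22–13.
Kestrel vs Forge: Forge wins 22–13.
Citadel vs Beacon: Beacon wins 18–17.
Citadel vs Apollo: Apollo wins 19–16.
Citadel vs Forge: Citadel wins 18–17.
Beacon vs Apollo: Apollo wins 18–17.
Beacon vs Forge: Beacon wins 22–13.
Apollo vs Forge: Apollo wins 19–16.
Apollo beats each rival — Kestrel (22–13), Citadel (19–16), Beacon (18–17), Forge (19–16) — so Apollo is the Condorcet winner.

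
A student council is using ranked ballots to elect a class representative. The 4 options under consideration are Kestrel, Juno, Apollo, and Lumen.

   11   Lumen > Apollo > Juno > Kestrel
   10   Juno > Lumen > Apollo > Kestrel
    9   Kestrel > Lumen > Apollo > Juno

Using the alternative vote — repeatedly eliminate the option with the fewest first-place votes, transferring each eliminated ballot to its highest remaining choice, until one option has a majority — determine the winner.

Lumen

Round 1: Lumen 11, Juno 10, Kestrel 9, Apollo 0. Apollo has the fewest and is eliminated.
Round 2: Lumen 11, Juno 10, Kestrel 9. Kestrel has the fewest and is eliminated.
Round 3: Lumen 20, Juno 10. Lumen has a majority.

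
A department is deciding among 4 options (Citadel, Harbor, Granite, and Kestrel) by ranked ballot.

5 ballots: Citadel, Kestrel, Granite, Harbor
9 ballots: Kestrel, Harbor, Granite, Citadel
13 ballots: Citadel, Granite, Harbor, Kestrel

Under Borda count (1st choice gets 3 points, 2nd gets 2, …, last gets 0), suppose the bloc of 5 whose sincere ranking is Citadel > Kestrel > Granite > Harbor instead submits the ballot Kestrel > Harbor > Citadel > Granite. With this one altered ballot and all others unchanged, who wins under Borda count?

Borda totals with the altered ballot: Citadel 44, Harbor 41, Granite 35, Kestrel 42.
The winner is unchanged: still Citadel.

Citadel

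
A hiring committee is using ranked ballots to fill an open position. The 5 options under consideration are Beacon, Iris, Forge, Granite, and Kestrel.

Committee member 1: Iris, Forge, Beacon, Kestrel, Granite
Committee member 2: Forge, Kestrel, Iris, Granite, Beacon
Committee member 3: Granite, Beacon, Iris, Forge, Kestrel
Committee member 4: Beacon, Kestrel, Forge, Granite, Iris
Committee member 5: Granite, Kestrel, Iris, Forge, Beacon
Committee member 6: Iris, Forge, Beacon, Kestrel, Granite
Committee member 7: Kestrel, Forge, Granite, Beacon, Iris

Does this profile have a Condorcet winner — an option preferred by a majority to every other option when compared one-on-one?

No

Head-to-head results (7 voters total):
Beacon vs Iris: Iris wins 4–3.
Beacon vs Forge: Forge wins 5–2.
Beacon vs Granite: Granite wins 4–3.
Beacon vs Kestrel: Beacon wins 4–3.
Iris vs Forge: Iris wins 4–3.
Iris vs Granite: Granite wins 4–3.
Iris vs Kestrel: Kestrel wins 4–3.
Forge vs Granite: Forge wins 5–2.
Forge vs Kestrel: Forge wins 4–3.
Granite vs Kestrel: Kestrel wins 5–2.
No candidate beats all others: Beacon beats Kestrel beats Iris beats Beacon, a majority cycle.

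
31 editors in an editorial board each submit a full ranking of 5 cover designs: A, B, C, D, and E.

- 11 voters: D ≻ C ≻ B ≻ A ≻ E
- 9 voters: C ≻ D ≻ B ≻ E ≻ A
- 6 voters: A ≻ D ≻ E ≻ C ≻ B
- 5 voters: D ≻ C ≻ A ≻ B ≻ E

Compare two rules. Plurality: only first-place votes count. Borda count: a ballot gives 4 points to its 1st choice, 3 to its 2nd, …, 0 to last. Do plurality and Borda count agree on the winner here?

Yes

Plurality first-place counts: A 6, B 0, C 9, D 16, E 0 → D.
Borda totals: A 45, B 45, C 90, D 109, E 21 → D.
The two rules agree on D.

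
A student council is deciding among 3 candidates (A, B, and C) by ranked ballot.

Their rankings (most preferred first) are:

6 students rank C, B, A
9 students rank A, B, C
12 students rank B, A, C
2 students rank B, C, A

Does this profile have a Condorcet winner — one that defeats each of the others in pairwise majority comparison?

Yes

Head-to-head results (29 voters total):
A vs B: B wins 20–9.
A vs C: A wins 21–8.
B vs C: B wins 23–6.
B beats each rival — A (20–9), C (23–6) — so B is the Condorcet winner.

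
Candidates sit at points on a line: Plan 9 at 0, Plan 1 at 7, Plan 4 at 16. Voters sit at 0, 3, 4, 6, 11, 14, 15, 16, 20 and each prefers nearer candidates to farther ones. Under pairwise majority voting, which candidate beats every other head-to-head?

With single-peaked preferences on a line, the Condorcet winner is the candidate closest to the median voter.
The median voter (position 11) is closest to Plan 1 at 7.
Check: Plan 1 vs Plan 9 — voters closer to Plan 1: 7 of 9.

Plan 1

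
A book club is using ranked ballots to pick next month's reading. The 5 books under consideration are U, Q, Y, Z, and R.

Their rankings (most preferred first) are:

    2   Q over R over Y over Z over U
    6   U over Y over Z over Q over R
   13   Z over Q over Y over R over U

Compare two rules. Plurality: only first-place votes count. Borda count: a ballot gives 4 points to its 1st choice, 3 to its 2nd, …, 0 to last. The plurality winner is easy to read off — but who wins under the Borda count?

Z

Plurality first-place counts: U 6, Q 2, Y 0, Z 13, R 0 → Z.
Borda totals: U 24, Q 53, Y 48, Z 66, R 19 → Z.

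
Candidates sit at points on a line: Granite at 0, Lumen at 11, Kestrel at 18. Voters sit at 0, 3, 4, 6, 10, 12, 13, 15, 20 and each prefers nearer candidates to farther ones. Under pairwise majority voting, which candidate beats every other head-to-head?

With single-peaked preferences on a line, the Condorcet winner is the candidate closest to the median voter.
The median voter (position 10) is closest to Lumen at 11.
Check: Lumen vs Granite — voters closer to Lumen: 6 of 9.

Lumen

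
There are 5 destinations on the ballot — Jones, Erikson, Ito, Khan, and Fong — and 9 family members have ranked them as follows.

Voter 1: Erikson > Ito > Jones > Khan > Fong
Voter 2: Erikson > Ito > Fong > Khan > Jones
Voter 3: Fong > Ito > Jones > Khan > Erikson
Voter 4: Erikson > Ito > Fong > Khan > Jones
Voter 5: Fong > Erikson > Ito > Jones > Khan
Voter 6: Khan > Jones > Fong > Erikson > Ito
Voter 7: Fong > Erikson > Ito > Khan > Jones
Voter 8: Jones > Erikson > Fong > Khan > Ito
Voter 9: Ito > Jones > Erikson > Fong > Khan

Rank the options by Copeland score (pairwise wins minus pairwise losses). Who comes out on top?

Erikson

Pairwise results:
  Jones vs Erikson: Erikson wins 5–4.
  Jones vs Ito: Ito wins 7–2.
  Jones vs Khan: Jones wins 5–4.
  Jones vs Fong: Fong wins 5–4.
  Erikson vs Ito: Erikson wins 7–2.
  Erikson vs Khan: Erikson wins 7–2.
  Erikson vs Fong: Erikson wins 5–4.
  Ito vs Khan: Ito wins 7–2.
  Ito vs Fong: Fong wins 5–4.
  Khan vs Fong: Fong wins 7–2.
Copeland scores (wins − losses):
  Jones: 1 − 3 = -2
  Erikson: 4 − 0 = 4
  Ito: 2 − 2 = 0
  Khan: 0 − 4 = -4
  Fong: 3 − 1 = 2
Erikson has the best Copeland score.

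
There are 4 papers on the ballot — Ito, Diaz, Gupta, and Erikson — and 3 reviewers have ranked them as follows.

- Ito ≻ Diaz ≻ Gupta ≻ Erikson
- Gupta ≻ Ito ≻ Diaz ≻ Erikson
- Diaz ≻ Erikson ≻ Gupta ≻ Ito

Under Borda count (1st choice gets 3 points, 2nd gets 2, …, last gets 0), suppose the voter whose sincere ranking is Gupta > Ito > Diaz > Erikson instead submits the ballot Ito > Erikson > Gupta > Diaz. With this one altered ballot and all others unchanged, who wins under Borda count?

Borda totals with the altered ballot: Ito 6, Diaz 5, Gupta 3, Erikson 4.
The switch changes the winner from Diaz to Ito.

Ito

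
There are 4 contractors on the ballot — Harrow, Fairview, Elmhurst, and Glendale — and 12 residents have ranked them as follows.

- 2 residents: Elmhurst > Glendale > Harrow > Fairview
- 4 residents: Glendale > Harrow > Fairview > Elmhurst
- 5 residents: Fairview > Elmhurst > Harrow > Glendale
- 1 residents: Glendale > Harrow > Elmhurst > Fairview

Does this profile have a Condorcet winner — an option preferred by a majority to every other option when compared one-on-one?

No

Head-to-head results (12 voters total):
Harrow vs Fairview: Harrow wins 7–5.
Harrow vs Elmhurst: Elmhurst wins 7–5.
Harrow vs Glendale: Glendale wins 7–5.
Fairview vs Elmhurst: Fairview wins 9–3.
Fairview vs Glendale: Glendale wins 7–5.
Elmhurst vs Glendale: Elmhurst wins 7–5.
No candidate beats all others: Harrow beats Fairview beats Elmhurst beats Harrow, a majority cycle.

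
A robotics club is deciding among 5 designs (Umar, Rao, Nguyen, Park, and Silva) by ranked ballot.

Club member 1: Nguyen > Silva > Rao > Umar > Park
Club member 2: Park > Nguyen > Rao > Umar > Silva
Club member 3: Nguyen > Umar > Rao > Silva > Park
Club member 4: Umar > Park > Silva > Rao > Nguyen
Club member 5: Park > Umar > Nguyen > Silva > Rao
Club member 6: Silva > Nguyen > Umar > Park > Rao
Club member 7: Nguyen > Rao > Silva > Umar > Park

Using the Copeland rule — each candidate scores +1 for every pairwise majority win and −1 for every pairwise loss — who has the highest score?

Pairwise results:
  Umar vs Rao: Umar wins 4–3.
  Umar vs Nguyen: Nguyen wins 5–2.
  Umar vs Park: Umar wins 5–2.
  Umar vs Silva: Umar wins 4–3.
  Rao vs Nguyen: Nguyen wins 6–1.
  Rao vs Park: Park wins 4–3.
  Rao vs Silva: Silva wins 4–3.
  Nguyen vs Park: Nguyen wins 4–3.
  Nguyen vs Silva: Nguyen wins 5–2.
  Park vs Silva: Silva wins 4–3.
Copeland scores (wins − losses):
  Umar: 3 − 1 = 2
  Rao: 0 − 4 = -4
  Nguyen: 4 − 0 = 4
  Park: 1 − 3 = -2
  Silva: 2 − 2 = 0
Nguyen has the best Copeland score.

Nguyen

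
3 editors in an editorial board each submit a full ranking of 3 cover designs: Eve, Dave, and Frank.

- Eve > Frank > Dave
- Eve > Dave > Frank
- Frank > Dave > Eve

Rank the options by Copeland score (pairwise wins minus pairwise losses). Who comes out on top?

Eve

Pairwise results:
  Eve vs Dave: Eve wins 2–1.
  Eve vs Frank: Eve wins 2–1.
  Dave vs Frank: Frank wins 2–1.
Copeland scores (wins − losses):
  Eve: 2 − 0 = 2
  Dave: 0 − 2 = -2
  Frank: 1 − 1 = 0
Eve has the best Copeland score.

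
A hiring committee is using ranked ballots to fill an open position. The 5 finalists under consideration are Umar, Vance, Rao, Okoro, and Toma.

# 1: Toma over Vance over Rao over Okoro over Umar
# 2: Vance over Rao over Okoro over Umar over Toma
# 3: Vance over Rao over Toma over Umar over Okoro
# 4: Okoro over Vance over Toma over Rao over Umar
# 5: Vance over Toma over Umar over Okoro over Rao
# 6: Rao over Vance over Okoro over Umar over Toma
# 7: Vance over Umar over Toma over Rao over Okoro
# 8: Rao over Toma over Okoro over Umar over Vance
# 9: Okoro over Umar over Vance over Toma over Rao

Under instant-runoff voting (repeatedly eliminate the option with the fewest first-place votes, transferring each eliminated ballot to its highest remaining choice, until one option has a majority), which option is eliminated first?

Round 1: Vance 4, Rao 2, Okoro 2, Toma 1, Umar 0. Umar has the fewest and is eliminated.
Round 2: Vance 4, Rao 2, Okoro 2, Toma 1. Toma has the fewest and is eliminated.
Round 3: Vance 5, Rao 2, Okoro 2. Vance has a majority.

Umar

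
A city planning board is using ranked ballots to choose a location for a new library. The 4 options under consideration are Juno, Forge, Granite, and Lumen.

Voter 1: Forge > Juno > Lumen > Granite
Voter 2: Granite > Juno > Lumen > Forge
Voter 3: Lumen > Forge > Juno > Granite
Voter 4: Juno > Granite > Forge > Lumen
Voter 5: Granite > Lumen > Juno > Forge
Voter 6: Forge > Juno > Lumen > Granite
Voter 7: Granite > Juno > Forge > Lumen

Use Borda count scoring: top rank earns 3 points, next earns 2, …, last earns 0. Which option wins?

Borda scores:
  Juno: 2 + 2 + 1 + 3 + 1 + 2 + 2 = 13
  Forge: 3 + 0 + 2 + 1 + 0 + 3 + 1 = 10
  Granite: 0 + 3 + 0 + 2 + 3 + 0 + 3 = 11
  Lumen: 1 + 1 + 3 + 0 + 2 + 1 + 0 = 8
Juno has the highest total.

Juno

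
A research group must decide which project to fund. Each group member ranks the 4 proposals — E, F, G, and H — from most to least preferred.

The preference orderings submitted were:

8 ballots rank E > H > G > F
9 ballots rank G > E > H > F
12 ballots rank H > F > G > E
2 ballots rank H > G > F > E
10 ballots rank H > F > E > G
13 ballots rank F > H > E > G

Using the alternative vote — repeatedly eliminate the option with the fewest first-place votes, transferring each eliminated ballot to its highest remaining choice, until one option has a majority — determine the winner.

H

Round 1: H 24, F 13, G 9, E 8. E has the fewest and is eliminated.
Round 2: H 32, F 13, G 9. H has a majority.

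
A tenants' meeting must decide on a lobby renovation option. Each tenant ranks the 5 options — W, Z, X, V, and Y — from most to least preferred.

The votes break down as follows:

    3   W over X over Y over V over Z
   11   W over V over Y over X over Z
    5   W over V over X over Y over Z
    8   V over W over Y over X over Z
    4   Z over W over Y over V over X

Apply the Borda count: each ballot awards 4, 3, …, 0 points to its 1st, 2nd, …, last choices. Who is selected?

Borda scores:
  W: 3·4 + 11·4 + 5·4 + 8·3 + 4·3 = 112
  Z: 3·0 + 11·0 + 5·0 + 8·0 + 4·4 = 16
  X: 3·3 + 11·1 + 5·2 + 8·1 + 4·0 = 38
  V: 3·1 + 11·3 + 5·3 + 8·4 + 4·1 = 87
  Y: 3·2 + 11·2 + 5·1 + 8·2 + 4·2 = 57
W has the highest total.

W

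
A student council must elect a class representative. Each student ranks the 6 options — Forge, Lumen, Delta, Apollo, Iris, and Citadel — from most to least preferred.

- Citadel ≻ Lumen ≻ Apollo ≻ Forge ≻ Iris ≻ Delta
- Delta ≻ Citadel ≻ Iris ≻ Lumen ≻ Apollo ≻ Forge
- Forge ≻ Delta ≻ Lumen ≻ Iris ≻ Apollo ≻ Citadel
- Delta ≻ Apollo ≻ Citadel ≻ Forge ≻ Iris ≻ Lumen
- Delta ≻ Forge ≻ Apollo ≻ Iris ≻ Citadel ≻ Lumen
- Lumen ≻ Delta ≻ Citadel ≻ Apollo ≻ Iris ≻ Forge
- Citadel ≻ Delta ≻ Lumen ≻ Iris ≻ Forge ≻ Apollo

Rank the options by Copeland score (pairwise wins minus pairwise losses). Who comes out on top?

Delta

Pairwise results:
  Forge vs Lumen: Lumen wins 4–3.
  Forge vs Delta: Delta wins 5–2.
  Forge vs Apollo: Apollo wins 4–3.
  Forge vs Iris: Forge wins 4–3.
  Forge vs Citadel: Citadel wins 5–2.
  Lumen vs Delta: Delta wins 5–2.
  Lumen vs Apollo: Lumen wins 5–2.
  Lumen vs Iris: Lumen wins 4–3.
  Lumen vs Citadel: Citadel wins 5–2.
  Delta vs Apollo: Delta wins 6–1.
  Delta vs Iris: Delta wins 6–1.
  Delta vs Citadel: Delta wins 5–2.
  Apollo vs Iris: Apollo wins 4–3.
  Apollo vs Citadel: Citadel wins 4–3.
  Iris vs Citadel: Citadel wins 5–2.
Copeland scores (wins − losses):
  Forge: 1 − 4 = -3
  Lumen: 3 − 2 = 1
  Delta: 5 − 0 = 5
  Apollo: 2 − 3 = -1
  Iris: 0 − 5 = -5
  Citadel: 4 − 1 = 3
Delta has the best Copeland score.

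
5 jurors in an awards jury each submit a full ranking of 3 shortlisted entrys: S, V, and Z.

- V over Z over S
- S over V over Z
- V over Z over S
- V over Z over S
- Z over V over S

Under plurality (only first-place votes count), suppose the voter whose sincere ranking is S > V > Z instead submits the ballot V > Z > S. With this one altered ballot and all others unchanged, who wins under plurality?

V

First-place totals with the altered ballot: S 0, V 4, Z 1.
The winner is unchanged: still V.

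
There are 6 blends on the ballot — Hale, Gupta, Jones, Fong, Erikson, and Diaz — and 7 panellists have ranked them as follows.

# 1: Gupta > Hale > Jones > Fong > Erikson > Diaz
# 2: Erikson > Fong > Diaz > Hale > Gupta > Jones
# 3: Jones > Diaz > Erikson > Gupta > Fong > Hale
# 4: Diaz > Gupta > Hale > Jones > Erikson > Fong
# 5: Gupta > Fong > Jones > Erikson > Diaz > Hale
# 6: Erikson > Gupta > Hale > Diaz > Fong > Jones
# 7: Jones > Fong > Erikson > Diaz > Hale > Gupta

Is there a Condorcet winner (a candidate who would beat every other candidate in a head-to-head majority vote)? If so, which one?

Head-to-head results (7 voters total):
Hale vs Gupta: Gupta wins 5–2.
Hale vs Jones: Hale wins 4–3.
Hale vs Fong: Fong wins 4–3.
Hale vs Erikson: Erikson wins 5–2.
Hale vs Diaz: Diaz wins 5–2.
Gupta vs Jones: Gupta wins 5–2.
Gupta vs Fong: Gupta wins 5–2.
Gupta vs Erikson: Erikson wins 4–3.
Gupta vs Diaz: Diaz wins 4–3.
Jones vs Fong: Jones wins 4–3.
Jones vs Erikson: Jones wins 5–2.
Jones vs Diaz: Jones wins 4–3.
Fong vs Erikson: Erikson wins 4–3.
Fong vs Diaz: Fong wins 4–3.
Erikson vs Diaz: Erikson wins 5–2.
No candidate beats all others: Hale beats Jones beats Fong beats Hale, a majority cycle.

There is no Condorcet winner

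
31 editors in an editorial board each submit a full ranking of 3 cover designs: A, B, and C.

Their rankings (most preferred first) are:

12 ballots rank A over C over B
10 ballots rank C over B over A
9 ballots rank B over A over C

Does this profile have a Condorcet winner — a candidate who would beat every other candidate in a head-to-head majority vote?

No

Head-to-head results (31 voters total):
A vs B: B wins 19–12.
A vs C: A wins 21–10.
B vs C: C wins 22–9.
No candidate beats all others: A beats C beats B beats A, a majority cycle.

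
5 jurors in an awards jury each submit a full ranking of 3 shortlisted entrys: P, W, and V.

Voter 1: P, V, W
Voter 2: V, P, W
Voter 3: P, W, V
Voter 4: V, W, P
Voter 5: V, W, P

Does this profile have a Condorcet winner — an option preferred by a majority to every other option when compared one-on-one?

Head-to-head results (5 voters total):
P vs W: P wins 3–2.
P vs V: V wins 3–2.
W vs V: V wins 4–1.
V beats each rival — P (3–2), W (4–1) — so V is the Condorcet winner.

Yes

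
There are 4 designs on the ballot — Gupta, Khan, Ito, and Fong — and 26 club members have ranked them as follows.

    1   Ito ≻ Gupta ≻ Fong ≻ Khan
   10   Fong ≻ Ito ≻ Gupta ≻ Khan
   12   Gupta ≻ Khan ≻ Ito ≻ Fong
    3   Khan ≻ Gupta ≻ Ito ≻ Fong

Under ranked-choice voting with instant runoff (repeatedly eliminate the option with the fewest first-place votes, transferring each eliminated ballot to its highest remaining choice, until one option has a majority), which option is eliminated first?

Round 1: Gupta 12, Fong 10, Khan 3, Ito 1. Ito has the fewest and is eliminated.
Round 2: Gupta 13, Fong 10, Khan 3. Khan has the fewest and is eliminated.
Round 3: Gupta 16, Fong 10. Gupta has a majority.

Ito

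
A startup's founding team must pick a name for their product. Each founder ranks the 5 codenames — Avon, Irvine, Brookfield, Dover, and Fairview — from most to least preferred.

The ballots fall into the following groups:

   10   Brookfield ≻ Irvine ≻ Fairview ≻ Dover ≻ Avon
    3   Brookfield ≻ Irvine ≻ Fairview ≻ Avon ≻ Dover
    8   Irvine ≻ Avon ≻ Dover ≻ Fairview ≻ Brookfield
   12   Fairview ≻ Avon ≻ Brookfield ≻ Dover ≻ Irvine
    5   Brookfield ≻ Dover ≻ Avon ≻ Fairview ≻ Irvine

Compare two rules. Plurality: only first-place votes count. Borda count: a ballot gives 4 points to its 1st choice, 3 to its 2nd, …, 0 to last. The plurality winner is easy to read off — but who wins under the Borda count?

Brookfield

Plurality first-place counts: Avon 0, Irvine 8, Brookfield 18, Dover 0, Fairview 12 → Brookfield.
Borda totals: Avon 73, Irvine 71, Brookfield 96, Dover 53, Fairview 87 → Brookfield.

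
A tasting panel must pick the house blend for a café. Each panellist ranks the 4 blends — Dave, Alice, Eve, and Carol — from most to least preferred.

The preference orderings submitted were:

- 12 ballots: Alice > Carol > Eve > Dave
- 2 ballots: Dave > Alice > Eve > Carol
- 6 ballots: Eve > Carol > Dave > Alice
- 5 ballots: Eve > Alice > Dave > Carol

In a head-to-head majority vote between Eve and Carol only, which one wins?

Ballots ranking Eve above Carol: 2+6+5 = 13.
Ballots ranking Carol above Eve: 12.
Eve wins the head-to-head, 13–12.

Eve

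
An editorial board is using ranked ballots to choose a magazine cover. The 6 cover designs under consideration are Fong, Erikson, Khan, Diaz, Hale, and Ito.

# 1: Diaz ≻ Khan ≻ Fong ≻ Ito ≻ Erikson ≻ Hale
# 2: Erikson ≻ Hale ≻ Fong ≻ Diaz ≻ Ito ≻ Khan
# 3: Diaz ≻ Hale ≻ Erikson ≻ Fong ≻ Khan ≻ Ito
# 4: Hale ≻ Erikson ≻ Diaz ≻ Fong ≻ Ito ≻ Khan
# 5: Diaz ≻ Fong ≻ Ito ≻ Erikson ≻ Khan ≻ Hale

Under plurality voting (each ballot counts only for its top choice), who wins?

First-place vote totals:
  Fong: 0
  Erikson: 1
  Khan: 0
  Diaz: 3
  Hale: 1
  Ito: 0
Diaz has the most first-place votes.

Diaz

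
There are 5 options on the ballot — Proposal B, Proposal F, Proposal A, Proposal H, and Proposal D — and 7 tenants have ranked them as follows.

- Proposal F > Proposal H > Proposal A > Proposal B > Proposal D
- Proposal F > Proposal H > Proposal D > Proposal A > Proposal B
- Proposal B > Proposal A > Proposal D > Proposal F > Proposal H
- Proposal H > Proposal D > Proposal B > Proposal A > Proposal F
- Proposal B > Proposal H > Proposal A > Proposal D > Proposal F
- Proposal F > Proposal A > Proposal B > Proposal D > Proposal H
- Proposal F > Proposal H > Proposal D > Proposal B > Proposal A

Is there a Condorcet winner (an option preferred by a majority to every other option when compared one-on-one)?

Yes

Head-to-head results (7 voters total):
Proposal B vs Proposal F: Proposal F wins 4–3.
Proposal B vs Proposal A: Proposal B wins 4–3.
Proposal B vs Proposal H: Proposal H wins 4–3.
Proposal B vs Proposal D: Proposal B wins 4–3.
Proposal F vs Proposal A: Proposal F wins 4–3.
Proposal F vs Proposal H: Proposal F wins 5–2.
Proposal F vs Proposal D: Proposal F wins 4–3.
Proposal A vs Proposal H: Proposal H wins 5–2.
Proposal A vs Proposal D: Proposal A wins 4–3.
Proposal H vs Proposal D: Proposal H wins 5–2.
Proposal F beats each rival — Proposal B (4–3), Proposal A (4–3), Proposal H (5–2), Proposal D (4–3) — so Proposal F is the Condorcet winner.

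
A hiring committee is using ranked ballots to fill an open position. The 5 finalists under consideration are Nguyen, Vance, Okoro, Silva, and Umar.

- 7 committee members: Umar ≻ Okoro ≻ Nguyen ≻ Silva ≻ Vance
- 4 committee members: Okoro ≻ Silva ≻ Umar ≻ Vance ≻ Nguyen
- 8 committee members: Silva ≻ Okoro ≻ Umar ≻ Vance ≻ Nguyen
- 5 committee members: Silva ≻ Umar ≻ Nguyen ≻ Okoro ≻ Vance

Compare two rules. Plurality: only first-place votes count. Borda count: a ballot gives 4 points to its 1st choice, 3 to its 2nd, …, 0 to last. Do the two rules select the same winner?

Plurality first-place counts: Nguyen 0, Vance 0, Okoro 4, Silva 13, Umar 7 → Silva.
Borda totals: Nguyen 24, Vance 12, Okoro 66, Silva 71, Umar 67 → Silva.
The two rules agree on Silva.

Yes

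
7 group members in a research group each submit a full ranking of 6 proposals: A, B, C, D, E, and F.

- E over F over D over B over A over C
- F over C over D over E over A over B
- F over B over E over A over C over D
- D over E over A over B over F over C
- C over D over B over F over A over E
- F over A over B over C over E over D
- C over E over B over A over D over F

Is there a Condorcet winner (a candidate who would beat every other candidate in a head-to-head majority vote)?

Head-to-head results (7 voters total):
A vs B: B wins 4–3.
A vs C: A wins 4–3.
A vs D: D wins 4–3.
A vs E: E wins 5–2.
A vs F: F wins 5–2.
B vs C: B wins 4–3.
B vs D: D wins 4–3.
B vs E: E wins 4–3.
B vs F: F wins 4–3.
C vs D: C wins 5–2.
C vs E: C wins 4–3.
C vs F: F wins 5–2.
D vs E: E wins 4–3.
D vs F: F wins 4–3.
E vs F: F wins 4–3.
F beats each rival — A (5–2), B (4–3), C (5–2), D (4–3), E (4–3) — so F is the Condorcet winner.

Yes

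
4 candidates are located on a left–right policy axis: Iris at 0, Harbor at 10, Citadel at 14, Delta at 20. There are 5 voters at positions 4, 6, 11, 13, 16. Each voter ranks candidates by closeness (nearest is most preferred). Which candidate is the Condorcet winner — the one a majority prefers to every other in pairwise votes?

With single-peaked preferences on a line, the Condorcet winner is the candidate closest to the median voter.
The median voter (position 11) is closest to Harbor at 10.
Check: Harbor vs Delta — voters closer to Harbor: 4 of 5.

Harbor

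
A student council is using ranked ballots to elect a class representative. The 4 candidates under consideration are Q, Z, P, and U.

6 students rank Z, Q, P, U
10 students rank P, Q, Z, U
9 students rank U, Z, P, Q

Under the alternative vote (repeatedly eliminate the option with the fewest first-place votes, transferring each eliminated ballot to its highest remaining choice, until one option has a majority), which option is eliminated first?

Q

Round 1: P 10, U 9, Z 6, Q 0. Q has the fewest and is eliminated.
Round 2: P 10, U 9, Z 6. Z has the fewest and is eliminated.
Round 3: P 16, U 9. P has a majority.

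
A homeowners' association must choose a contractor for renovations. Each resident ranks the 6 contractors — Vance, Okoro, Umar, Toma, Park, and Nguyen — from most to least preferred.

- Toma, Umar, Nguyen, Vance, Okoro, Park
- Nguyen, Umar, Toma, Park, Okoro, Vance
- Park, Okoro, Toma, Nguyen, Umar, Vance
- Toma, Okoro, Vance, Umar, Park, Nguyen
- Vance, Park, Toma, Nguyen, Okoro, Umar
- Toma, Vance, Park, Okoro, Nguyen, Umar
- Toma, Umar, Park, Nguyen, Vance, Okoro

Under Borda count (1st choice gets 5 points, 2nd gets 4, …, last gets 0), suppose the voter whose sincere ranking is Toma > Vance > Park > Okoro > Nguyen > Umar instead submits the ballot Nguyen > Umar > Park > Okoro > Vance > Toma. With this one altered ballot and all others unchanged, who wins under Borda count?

Toma

Borda totals with the altered ballot: Vance 12, Okoro 13, Umar 19, Toma 24, Park 18, Nguyen 19.
The winner is unchanged: still Toma.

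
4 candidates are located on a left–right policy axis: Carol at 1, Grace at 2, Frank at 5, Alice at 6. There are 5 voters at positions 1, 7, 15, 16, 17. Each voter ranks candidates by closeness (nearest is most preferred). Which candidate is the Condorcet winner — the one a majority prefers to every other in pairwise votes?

With single-peaked preferences on a line, the Condorcet winner is the candidate closest to the median voter.
The median voter (position 15) is closest to Alice at 6.
Check: Alice vs Frank — voters closer to Alice: 4 of 5.

Alice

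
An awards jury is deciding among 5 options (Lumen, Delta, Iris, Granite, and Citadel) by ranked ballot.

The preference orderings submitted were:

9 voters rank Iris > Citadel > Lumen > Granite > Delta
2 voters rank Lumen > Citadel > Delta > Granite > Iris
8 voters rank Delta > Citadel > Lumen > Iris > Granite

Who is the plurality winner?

First-place vote totals:
  Lumen: 2
  Delta: 8
  Iris: 9
  Granite: 0
  Citadel: 0
Iris has the most first-place votes.

Iris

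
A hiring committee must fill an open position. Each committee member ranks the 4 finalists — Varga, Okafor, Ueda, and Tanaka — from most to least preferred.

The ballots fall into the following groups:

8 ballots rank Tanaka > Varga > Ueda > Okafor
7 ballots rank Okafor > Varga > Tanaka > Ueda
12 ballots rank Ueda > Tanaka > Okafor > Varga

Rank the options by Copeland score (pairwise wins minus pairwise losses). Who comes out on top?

Pairwise results:
  Varga vs Okafor: Okafor wins 19–8.
  Varga vs Ueda: Varga wins 15–12.
  Varga vs Tanaka: Tanaka wins 20–7.
  Okafor vs Ueda: Ueda wins 20–7.
  Okafor vs Tanaka: Tanaka wins 20–7.
  Ueda vs Tanaka: Tanaka wins 15–12.
Copeland scores (wins − losses):
  Varga: 1 − 2 = -1
  Okafor: 1 − 2 = -1
  Ueda: 1 − 2 = -1
  Tanaka: 3 − 0 = 3
Tanaka has the best Copeland score.

Tanaka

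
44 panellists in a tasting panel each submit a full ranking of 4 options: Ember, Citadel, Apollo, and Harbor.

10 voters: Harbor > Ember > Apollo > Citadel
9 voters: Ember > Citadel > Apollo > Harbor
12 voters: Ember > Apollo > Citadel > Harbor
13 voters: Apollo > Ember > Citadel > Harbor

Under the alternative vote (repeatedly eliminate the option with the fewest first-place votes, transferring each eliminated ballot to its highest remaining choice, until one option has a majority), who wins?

Round 1: Ember 21, Apollo 13, Harbor 10, Citadel 0. Citadel has the fewest and is eliminated.
Round 2: Ember 21, Apollo 13, Harbor 10. Harbor has the fewest and is eliminated.
Round 3: Ember 31, Apollo 13. Ember has a majority.

Ember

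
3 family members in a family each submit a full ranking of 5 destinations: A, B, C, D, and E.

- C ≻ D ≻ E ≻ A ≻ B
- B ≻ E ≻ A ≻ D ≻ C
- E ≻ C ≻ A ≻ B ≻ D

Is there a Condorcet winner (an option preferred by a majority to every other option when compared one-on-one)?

Head-to-head results (3 voters total):
A vs B: A wins 2–1.
A vs C: C wins 2–1.
A vs D: A wins 2–1.
A vs E: E wins 3–0.
B vs C: C wins 2–1.
B vs D: B wins 2–1.
B vs E: E wins 2–1.
C vs D: C wins 2–1.
C vs E: E wins 2–1.
D vs E: E wins 2–1.
E beats each rival — A (3–0), B (2–1), C (2–1), D (2–1) — so E is the Condorcet winner.

Yes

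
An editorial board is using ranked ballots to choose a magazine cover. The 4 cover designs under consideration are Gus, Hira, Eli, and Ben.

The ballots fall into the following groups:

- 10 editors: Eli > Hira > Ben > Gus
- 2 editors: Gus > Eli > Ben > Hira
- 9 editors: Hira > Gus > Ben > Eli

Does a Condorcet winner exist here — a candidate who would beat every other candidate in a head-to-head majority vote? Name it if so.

No Condorcet winner

Head-to-head results (21 voters total):
Gus vs Hira: Hira wins 19–2.
Gus vs Eli: Gus wins 11–10.
Gus vs Ben: Gus wins 11–10.
Hira vs Eli: Eli wins 12–9.
Hira vs Ben: Hira wins 19–2.
Eli vs Ben: Eli wins 12–9.
No candidate beats all others: Gus beats Eli beats Hira beats Gus, a majority cycle.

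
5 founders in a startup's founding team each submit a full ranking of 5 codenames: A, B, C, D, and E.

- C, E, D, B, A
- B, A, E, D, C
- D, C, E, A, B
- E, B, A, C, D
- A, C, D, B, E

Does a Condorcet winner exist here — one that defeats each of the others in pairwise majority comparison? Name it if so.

None — there is no Condorcet winner

Head-to-head results (5 voters total):
A vs B: B wins 3–2.
A vs C: A wins 3–2.
A vs D: A wins 3–2.
A vs E: E wins 3–2.
B vs C: C wins 3–2.
B vs D: D wins 3–2.
B vs E: E wins 3–2.
C vs D: C wins 3–2.
C vs E: C wins 3–2.
D vs E: E wins 3–2.
No candidate beats all others: A beats C beats B beats A, a majority cycle.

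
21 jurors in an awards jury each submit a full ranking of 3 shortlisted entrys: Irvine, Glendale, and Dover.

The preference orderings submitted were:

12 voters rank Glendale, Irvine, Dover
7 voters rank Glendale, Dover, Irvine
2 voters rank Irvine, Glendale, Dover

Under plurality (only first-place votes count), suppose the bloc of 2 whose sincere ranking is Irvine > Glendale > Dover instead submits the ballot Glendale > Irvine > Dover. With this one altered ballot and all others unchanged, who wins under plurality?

First-place totals with the altered ballot: Irvine 0, Glendale 21, Dover 0.
The winner is unchanged: still Glendale.

Glendale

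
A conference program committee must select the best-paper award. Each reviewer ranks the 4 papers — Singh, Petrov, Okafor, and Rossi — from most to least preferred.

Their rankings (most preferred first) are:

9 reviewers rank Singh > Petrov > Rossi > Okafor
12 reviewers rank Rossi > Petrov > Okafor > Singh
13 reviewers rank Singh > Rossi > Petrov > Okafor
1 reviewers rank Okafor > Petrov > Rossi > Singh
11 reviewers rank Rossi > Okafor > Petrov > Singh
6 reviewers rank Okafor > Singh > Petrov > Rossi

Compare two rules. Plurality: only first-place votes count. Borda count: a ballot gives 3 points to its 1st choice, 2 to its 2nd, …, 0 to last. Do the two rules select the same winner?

Yes

Plurality first-place counts: Singh 22, Petrov 0, Okafor 7, Rossi 23 → Rossi.
Borda totals: Singh 78, Petrov 74, Okafor 55, Rossi 105 → Rossi.
The two rules agree on Rossi.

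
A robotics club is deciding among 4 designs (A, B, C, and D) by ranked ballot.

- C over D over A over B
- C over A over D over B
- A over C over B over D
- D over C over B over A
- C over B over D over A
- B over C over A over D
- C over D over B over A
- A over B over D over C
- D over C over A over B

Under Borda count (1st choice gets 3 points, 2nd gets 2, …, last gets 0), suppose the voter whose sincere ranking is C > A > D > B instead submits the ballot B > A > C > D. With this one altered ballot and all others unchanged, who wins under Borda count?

Borda totals with the altered ballot: A 11, B 13, C 18, D 12.
The winner is unchanged: still C.

C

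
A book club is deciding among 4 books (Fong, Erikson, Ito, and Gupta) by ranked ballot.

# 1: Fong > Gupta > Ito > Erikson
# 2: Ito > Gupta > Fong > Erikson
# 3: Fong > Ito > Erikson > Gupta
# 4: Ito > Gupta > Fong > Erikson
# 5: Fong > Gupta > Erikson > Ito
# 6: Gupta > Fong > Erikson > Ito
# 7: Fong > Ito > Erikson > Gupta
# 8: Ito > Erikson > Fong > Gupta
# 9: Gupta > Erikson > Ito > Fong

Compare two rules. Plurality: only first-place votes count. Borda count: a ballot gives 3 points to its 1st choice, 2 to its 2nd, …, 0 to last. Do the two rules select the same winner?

Plurality first-place counts: Fong 4, Erikson 0, Ito 3, Gupta 2 → Fong.
Borda totals: Fong 17, Erikson 8, Ito 15, Gupta 14 → Fong.
The two rules agree on Fong.

Yes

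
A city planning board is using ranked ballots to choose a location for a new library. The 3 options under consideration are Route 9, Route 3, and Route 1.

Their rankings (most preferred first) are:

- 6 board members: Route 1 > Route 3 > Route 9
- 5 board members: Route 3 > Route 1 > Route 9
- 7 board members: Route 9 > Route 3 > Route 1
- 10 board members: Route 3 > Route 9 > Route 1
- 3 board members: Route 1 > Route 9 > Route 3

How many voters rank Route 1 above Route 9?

14

Ballots ranking Route 1 above Route 9: 6+5+3 = 14.
Ballots ranking Route 9 above Route 1: 7+10 = 17.
So 14 of 31 voters prefer Route 1 to Route 9.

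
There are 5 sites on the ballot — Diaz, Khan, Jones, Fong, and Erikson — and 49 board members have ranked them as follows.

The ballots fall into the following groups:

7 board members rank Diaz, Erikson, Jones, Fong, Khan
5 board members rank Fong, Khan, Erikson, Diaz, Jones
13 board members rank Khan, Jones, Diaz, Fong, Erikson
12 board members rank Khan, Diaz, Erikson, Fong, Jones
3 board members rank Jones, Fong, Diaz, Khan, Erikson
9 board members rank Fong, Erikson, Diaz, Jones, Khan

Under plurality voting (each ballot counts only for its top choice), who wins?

First-place vote totals:
  Diaz: 7
  Khan: 25
  Jones: 3
  Fong: 14
  Erikson: 0
Khan has the most first-place votes.

Khan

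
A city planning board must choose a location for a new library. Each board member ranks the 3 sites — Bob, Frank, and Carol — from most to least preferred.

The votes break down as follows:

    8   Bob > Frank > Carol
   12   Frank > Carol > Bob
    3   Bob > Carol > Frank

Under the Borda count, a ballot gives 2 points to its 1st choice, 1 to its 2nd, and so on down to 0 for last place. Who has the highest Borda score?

Frank

Borda scores:
  Bob: 8·2 + 12·0 + 3·2 = 22
  Frank: 8·1 + 12·2 + 3·0 = 32
  Carol: 8·0 + 12·1 + 3·1 = 15
Frank has the highest total.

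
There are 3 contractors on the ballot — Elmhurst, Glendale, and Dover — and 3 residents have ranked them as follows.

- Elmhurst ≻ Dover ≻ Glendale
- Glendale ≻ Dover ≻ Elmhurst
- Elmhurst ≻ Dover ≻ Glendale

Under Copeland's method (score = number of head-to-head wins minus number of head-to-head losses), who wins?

Pairwise results:
  Elmhurst vs Glendale: Elmhurst wins 2–1.
  Elmhurst vs Dover: Elmhurst wins 2–1.
  Glendale vs Dover: Dover wins 2–1.
Copeland scores (wins − losses):
  Elmhurst: 2 − 0 = 2
  Glendale: 0 − 2 = -2
  Dover: 1 − 1 = 0
Elmhurst has the best Copeland score.

Elmhurst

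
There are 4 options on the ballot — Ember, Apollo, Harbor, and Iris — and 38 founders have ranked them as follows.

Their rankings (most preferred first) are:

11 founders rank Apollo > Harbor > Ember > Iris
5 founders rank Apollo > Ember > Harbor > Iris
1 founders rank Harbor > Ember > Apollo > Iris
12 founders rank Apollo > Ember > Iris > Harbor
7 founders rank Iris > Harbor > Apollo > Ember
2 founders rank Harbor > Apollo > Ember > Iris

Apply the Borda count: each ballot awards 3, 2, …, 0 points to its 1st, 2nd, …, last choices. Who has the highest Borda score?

Borda scores:
  Ember: 11·1 + 5·2 + 2 + 12·2 + 7·0 + 2·1 = 49
  Apollo: 11·3 + 5·3 + 1 + 12·3 + 7·1 + 2·2 = 96
  Harbor: 11·2 + 5·1 + 3 + 12·0 + 7·2 + 2·3 = 50
  Iris: 11·0 + 5·0 + 0 + 12·1 + 7·3 + 2·0 = 33
Apollo has the highest total.

Apollo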